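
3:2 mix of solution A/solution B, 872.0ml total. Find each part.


Total parts = 3 + 2 = 5
solution A: 872.0 × 3/5 = 523.2ml
solution B: 872.0 × 2/5 = 348.8ml
= 523.2ml and 348.8ml

523.2ml and 348.8ml


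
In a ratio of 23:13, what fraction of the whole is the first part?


Total parts = 23 + 13 = 36
First part: 23/36 = 23/36
= 23/36

23/36


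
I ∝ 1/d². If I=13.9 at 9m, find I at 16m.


I₁d₁² = I₂d₂²
I₂ = I₁ × (d₁/d₂)²
= 13.9 × (9/16)²
= 13.9 × 81/256
= 1125.9/256
≈ 4.3980

4.3980


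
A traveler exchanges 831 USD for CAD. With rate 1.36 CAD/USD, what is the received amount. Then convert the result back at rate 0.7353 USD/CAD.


Amount × rate = 831 × 1.36 = 1130.16 CAD
Round-trip: 1130.16 × 0.7353 = 831.01 USD
= 1130.16 CAD, then 831.01 USD

1130.16 CAD, then 831.01 USD


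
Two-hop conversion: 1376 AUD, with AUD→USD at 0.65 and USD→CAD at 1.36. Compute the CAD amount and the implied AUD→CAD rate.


Step 1: 1376 AUD × 0.65 = 894.40 USD
Step 2: 894.40 USD × 1.36 = 1216.38 CAD
Implied rate AUD→CAD = 0.65 × 1.36 = 0.8840
= 1216.38 CAD; implied rate 0.8840 CAD/AUD

1216.38 CAD; implied rate 0.8840 CAD/AUD


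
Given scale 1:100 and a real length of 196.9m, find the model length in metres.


Model size = real / scale
= 196.9 / 100
= 1.9690 m

1.9690 m


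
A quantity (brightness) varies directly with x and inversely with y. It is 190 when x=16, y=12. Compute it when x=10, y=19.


z = k·x/y
Solve for k using the known point: k = z·y/x = 190×12/16 = 2280/16 = 142.5000
Now evaluate at x=10, y=19:
z = k × 10 / 19 = (2280 × 10) / (16 × 19) = 22800/304
= 75.0000

75.0000


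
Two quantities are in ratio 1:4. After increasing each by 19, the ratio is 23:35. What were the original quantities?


Let A = 1k, B = 4k.
(1k + 19) / (4k + 19) = 23/35
Cross-multiply: 35(1k + 19) = 23(4k + 19)
35k + 665 = 92k + 437
35k - 92k = 437 - 665
-57k = -228
k = -228/-57 = 4
A = 1×4 = 4, B = 4×4 = 16
= A = 4, B = 16

A = 4, B = 16


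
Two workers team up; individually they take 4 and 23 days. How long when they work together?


Rate of A = 1/4 per day
Rate of B = 1/23 per day
Combined rate = 1/4 + 1/23 = 27/92 ≈ 0.2935 per day
Days = 1 / combined rate = 92/27
≈ 3.41 days

3.41 days


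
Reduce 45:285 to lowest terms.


GCD(45, 285) = 15
45/15 : 285/15
= 3:19

3:19


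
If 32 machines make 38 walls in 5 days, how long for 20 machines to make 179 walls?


Days ∝ work / workers, so d₂ = d₁ × (m₁/m₂) × (w₂/w₁)
Workers factor (inverse): 32/20 = 1.6000
Work factor (direct): 179/38 ≈ 4.7105
d₂ = 5 × 32/20 × 179/38 = (5 × 32 × 179) / (20 × 38) = 28640/760
≈ 37.68 days

37.68 days


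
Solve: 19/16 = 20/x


Cross multiply: 19 × x = 16 × 20
19x = 320
x = 320 / 19
= 16.84

16.84


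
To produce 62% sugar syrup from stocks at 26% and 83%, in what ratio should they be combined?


Let x parts of 26% mix with y parts of 83%.
26x + 83y = 62(x + y)
26x + 83y = 62x + 62y
x(26 - 62) = y(62 - 83)
x/y = (83 - 62)/(62 - 26) = 21/36
Simplify: 7:12
= 7:12

7:12


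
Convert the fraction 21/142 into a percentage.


Percentage = (part / whole) × 100
= (21 / 142) × 100
≈ 14.79%

14.79%


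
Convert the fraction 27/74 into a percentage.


Percentage = (part / whole) × 100
= (27 / 74) × 100
≈ 36.49%

36.49%


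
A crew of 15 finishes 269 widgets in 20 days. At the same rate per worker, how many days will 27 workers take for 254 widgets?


Days ∝ work / workers, so d₂ = d₁ × (m₁/m₂) × (w₂/w₁)
Workers factor (inverse): 15/27 ≈ 0.5556
Work factor (direct): 254/269 ≈ 0.9442
d₂ = 20 × 15/27 × 254/269 = (20 × 15 × 254) / (27 × 269) = 76200/7263
≈ 10.49 days

10.49 days


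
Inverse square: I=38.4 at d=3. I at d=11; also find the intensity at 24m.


I₁d₁² = I₂d₂²
I at 11m = 38.4 × (3/11)² = 38.4 × 9/121 = 345.6/121 ≈ 2.8562
I at 24m = 38.4 × (3/24)² = 38.4 × 9/576 = 345.6/576 = 0.6000
= 2.8562 and 0.6000

2.8562 and 0.6000


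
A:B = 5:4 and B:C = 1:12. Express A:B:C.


Match B: multiply A:B by 1 → 5:4
Multiply B:C by 4 → 4:48
Combined: 5:4:48
GCD = 1
= 5:4:48

5:4:48


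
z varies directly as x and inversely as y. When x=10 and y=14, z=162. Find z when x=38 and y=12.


z = k·x/y
Solve for k using the known point: k = z·y/x = 162×14/10 = 2268/10 = 226.8000
Now evaluate at x=38, y=12:
z = k × 38 / 12 = (2268 × 38) / (10 × 12) = 86184/120
= 718.2000

718.2000


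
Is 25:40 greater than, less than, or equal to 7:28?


25/40 = 0.6250
7/28 = 0.2500
0.6250 > 0.2500, so 25:40 is greater
= greater than

greater than


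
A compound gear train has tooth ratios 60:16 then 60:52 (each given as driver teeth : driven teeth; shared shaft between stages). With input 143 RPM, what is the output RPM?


Stage 1: RPM_B = RPM_A × t_A/t_B = 143 × 60/16 = 8580/16 = 536.25
B and C share a shaft → RPM_C = RPM_B
Stage 2: RPM_D = RPM_C × t_C/t_D = RPM_A × (t_A×t_C)/(t_B×t_D)
Overall ratio = (60×60)/(16×52) = 3600/832
RPM_D = 143 × 3600/832 = 514800/832
= 618.75 RPM

618.75 RPM


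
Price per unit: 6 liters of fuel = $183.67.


Unit rate = total / quantity
= 183.67 / 6
= $30.61 per unit

$30.61 per unit


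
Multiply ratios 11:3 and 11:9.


Compound ratio = (11×11) : (3×9)
= 121:27
GCD = 1
= 121:27

121:27


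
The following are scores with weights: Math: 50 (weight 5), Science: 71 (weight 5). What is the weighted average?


Numerator = 50×5 + 71×5
= 250 + 355
= 605
Total weight = 10
Weighted avg = 605/10
= 60.50

60.50


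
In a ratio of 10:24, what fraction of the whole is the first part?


Total parts = 10 + 24 = 34
First part: 10/34 = 5/17
= 5/17

5/17


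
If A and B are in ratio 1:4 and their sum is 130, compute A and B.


Let A = 1k, B = 4k.
1k + 4k = 130
5k = 130 → k = 130/5 = 26
A = 1×26 = 26, B = 4×26 = 104
= A = 26, B = 104

A = 26, B = 104


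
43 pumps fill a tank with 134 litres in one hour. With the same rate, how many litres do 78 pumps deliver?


Direct proportion: y/x = constant
k = 134/43 ≈ 3.1163
y₂ = k × 78 = 134 × 78 / 43 = 10452/43
≈ 243.07

243.07


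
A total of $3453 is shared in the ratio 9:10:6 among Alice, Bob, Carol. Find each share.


Total parts = 9 + 10 + 6 = 25
Alice: 3453 × 9/25 = 1243.08
Bob: 3453 × 10/25 = 1381.20
Carol: 3453 × 6/25 = 828.72
= Alice: $1243.08, Bob: $1381.20, Carol: $828.72

Alice: $1243.08, Bob: $1381.20, Carol: $828.72


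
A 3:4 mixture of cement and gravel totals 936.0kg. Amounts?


Total parts = 3 + 4 = 7
cement: 936.0 × 3/7 = 401.1kg
gravel: 936.0 × 4/7 = 534.9kg
= 401.1kg and 534.9kg

401.1kg and 534.9kg


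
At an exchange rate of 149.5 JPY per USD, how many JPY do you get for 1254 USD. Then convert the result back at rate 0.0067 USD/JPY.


Amount × rate = 1254 × 149.5 = 187473.00 JPY
Round-trip: 187473.00 × 0.0067 = 1256.07 USD
= 187473.00 JPY, then 1256.07 USD

187473.00 JPY, then 1256.07 USD


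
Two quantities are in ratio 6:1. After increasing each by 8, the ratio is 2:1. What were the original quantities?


Let A = 6k, B = 1k.
(6k + 8) / (1k + 8) = 2/1
Cross-multiply: 1(6k + 8) = 2(1k + 8)
6k + 8 = 2k + 16
6k - 2k = 16 - 8
4k = 8
k = 8/4 = 2
A = 6×2 = 12, B = 1×2 = 2
= A = 12, B = 2

A = 12, B = 2


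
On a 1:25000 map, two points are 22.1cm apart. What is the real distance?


Real distance = map distance × scale
= 22.1cm × 25000
= 552500 cm = 5525.0 m
= 5.525 km

5.525 km


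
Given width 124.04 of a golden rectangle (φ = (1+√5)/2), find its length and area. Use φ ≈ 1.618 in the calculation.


φ = (1 + √5) / 2 ≈ 1.618
Length = width × φ = 124.04 × 1.618 = 200.69672
≈ 200.70
Area = width × length = 124.04 × 200.69672 = 24894.4211488 ≈ 24894.42
= Length: 200.70, Area: 24894.42

Length: 200.70, Area: 24894.42


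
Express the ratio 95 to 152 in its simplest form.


GCD(95, 152) = 19
95/19 : 152/19
= 5:8

5:8


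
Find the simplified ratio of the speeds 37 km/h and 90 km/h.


Ratio = 37:90
GCD = 1
Simplified = 37:90
Time ratio (same distance) = 90:37
Speed ratio = 37:90

37:90


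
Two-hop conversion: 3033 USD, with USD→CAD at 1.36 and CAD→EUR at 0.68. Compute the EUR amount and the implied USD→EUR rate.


Step 1: 3033 USD × 1.36 = 4124.88 CAD
Step 2: 4124.88 CAD × 0.68 = 2804.92 EUR
Implied rate USD→EUR = 1.36 × 0.68 = 0.9248
= 2804.92 EUR; implied rate 0.9248 EUR/USD

2804.92 EUR; implied rate 0.9248 EUR/USD


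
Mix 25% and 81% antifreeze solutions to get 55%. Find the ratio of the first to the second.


Let x parts of 25% mix with y parts of 81%.
25x + 81y = 55(x + y)
25x + 81y = 55x + 55y
x(25 - 55) = y(55 - 81)
x/y = (81 - 55)/(55 - 25) = 26/30
Simplify: 13:15
= 13:15

13:15


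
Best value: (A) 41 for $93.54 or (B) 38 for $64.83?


Deal A: $93.54/41 = $2.2815/unit
Deal B: $64.83/38 = $1.7061/unit
B is cheaper per unit
= Deal B

Deal B


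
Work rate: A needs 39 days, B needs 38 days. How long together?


Rate of A = 1/39 per day
Rate of B = 1/38 per day
Combined rate = 1/39 + 1/38 = 77/1482 ≈ 0.0520 per day
Days = 1 / combined rate = 1482/77
≈ 19.25 days

19.25 days


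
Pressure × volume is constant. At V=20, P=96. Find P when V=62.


Inverse proportion: x × y = constant
k = 20 × 96 = 1920
y₂ = k / 62 = 1920 / 62
= 30.97

30.97


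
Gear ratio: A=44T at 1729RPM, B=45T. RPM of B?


Gear ratio = 44:45 = 44:45
RPM_B = RPM_A × (teeth_A / teeth_B)
= 1729 × (44/45)
= 1690.6 RPM

1690.6 RPM


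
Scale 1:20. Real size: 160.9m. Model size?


Model size = real / scale
= 160.9 / 20
= 8.0450 m

8.0450 m


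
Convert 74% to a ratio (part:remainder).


74% means 74 parts out of 100; remainder = 26
Part : remainder = 74:26
GCD = 2
= 37:13

37:13


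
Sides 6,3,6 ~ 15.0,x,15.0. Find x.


Scale factor = 15.0/6 = 2.5
Missing side = 3 × 2.5
= 7.5

7.5


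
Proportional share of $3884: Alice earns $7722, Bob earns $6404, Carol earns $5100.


Total income = 7722 + 6404 + 5100 = $19226
Alice: $3884 × 7722/19226 = $1559.98
Bob: $3884 × 6404/19226 = $1293.72
Carol: $3884 × 5100/19226 = $1030.29
= Alice: $1559.98, Bob: $1293.72, Carol: $1030.29

Alice: $1559.98, Bob: $1293.72, Carol: $1030.29


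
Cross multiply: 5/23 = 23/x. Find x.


Cross multiply: 5 × x = 23 × 23
5x = 529
x = 529 / 5
= 105.80

105.80


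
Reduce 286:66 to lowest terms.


GCD(286, 66) = 22
286/22 : 66/22
= 13:3

13:3


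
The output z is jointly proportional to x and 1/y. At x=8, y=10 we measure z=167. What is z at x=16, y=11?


z = k·x/y
Solve for k using the known point: k = z·y/x = 167×10/8 = 1670/8 = 208.7500
Now evaluate at x=16, y=11:
z = k × 16 / 11 = (1670 × 16) / (8 × 11) = 26720/88
≈ 303.6364

303.6364


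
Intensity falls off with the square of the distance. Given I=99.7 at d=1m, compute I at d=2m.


I₁d₁² = I₂d₂²
I₂ = I₁ × (d₁/d₂)²
= 99.7 × (1/2)²
= 99.7 × 1/4
= 99.7/4
= 24.9250

24.9250


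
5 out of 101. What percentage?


Percentage = (part / whole) × 100
= (5 / 101) × 100
≈ 4.95%

4.95%


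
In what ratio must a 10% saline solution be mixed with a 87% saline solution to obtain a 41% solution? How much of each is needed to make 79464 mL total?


Let x parts of 10% mix with y parts of 87%.
10x + 87y = 41(x + y)
10x + 87y = 41x + 41y
x(10 - 41) = y(41 - 87)
x/y = (87 - 41)/(41 - 10) = 46/31
Simplify: 46:31
Total parts = 77; one part = 79464/77 = 1032.00 mL
10% solution: 46×1032.00 = 47472.00 mL
87% solution: 31×1032.00 = 31992.00 mL
= ratio 46:31; 47472.00 mL and 31992.00 mL

ratio 46:31; 47472.00 mL and 31992.00 mL


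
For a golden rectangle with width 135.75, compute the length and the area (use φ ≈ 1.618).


φ = (1 + √5) / 2 ≈ 1.618
Length = width × φ = 135.75 × 1.618 = 219.6435
≈ 219.64
Area = width × length = 135.75 × 219.6435 = 29816.605125 ≈ 29816.61
= Length: 219.64, Area: 29816.61

Length: 219.64, Area: 29816.61


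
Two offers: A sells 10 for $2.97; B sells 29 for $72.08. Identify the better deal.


Deal A: $2.97/10 = $0.2970/unit
Deal B: $72.08/29 = $2.4855/unit
A is cheaper per unit
= Deal A

Deal A


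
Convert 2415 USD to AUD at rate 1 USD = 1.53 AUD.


Amount × rate = 2415 × 1.53
= 3694.95 AUD

3694.95 AUD


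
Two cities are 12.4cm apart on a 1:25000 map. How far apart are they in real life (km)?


Real distance = map distance × scale
= 12.4cm × 25000
= 310000 cm = 3100.0 m
= 3.100 km

3.100 km


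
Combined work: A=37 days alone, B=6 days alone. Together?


Rate of A = 1/37 per day
Rate of B = 1/6 per day
Combined rate = 1/37 + 1/6 = 43/222 ≈ 0.1937 per day
Days = 1 / combined rate = 222/43
≈ 5.16 days

5.16 days


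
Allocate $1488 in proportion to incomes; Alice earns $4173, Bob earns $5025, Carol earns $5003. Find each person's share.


Total income = 4173 + 5025 + 5003 = $14201
Alice: $1488 × 4173/14201 = $437.25
Bob: $1488 × 5025/14201 = $526.53
Carol: $1488 × 5003/14201 = $524.22
= Alice: $437.25, Bob: $526.53, Carol: $524.22

Alice: $437.25, Bob: $526.53, Carol: $524.22


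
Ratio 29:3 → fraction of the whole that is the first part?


Total parts = 29 + 3 = 32
First part: 29/32 = 29/32
= 29/32

29/32


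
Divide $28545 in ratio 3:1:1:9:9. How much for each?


Total parts = 3 + 1 + 1 + 9 + 9 = 23
Part 1: 28545 × 3/23 = 3723.26
Part 2: 28545 × 1/23 = 1241.09
Part 3: 28545 × 1/23 = 1241.09
Part 4: 28545 × 9/23 = 11169.78
Part 5: 28545 × 9/23 = 11169.78
= Part 1: $3723.26, Part 2: $1241.09, Part 3: $1241.09, Part 4: $11169.78, Part 5: $11169.78

Part 1: $3723.26, Part 2: $1241.09, Part 3: $1241.09, Part 4: $11169.78, Part 5: $11169.78


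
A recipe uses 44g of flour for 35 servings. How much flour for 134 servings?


Direct proportion: y/x = constant
k = 44/35 ≈ 1.2571
y₂ = k × 134 = 44 × 134 / 35 = 5896/35
≈ 168.46

168.46


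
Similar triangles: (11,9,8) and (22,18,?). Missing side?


Scale factor = 22/11 = 2
Missing side = 8 × 2
= 16.0

16.0


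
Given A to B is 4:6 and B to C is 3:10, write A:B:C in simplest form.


Match B: multiply A:B by 3 → 12:18
Multiply B:C by 6 → 18:60
Combined: 12:18:60
GCD = 6
= 2:3:10

2:3:10


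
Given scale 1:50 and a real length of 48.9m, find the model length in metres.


Model size = real / scale
= 48.9 / 50
= 0.9780 m

0.9780 m


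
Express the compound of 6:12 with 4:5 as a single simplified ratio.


Compound ratio = (6×4) : (12×5)
= 24:60
GCD = 12
= 2:5

2:5


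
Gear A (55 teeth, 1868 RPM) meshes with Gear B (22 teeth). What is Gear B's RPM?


Gear ratio = 55:22 = 5:2
RPM_B = RPM_A × (teeth_A / teeth_B)
= 1868 × (55/22)
= 4670.0 RPM

4670.0 RPM


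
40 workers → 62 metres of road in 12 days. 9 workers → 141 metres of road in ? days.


Days ∝ work / workers, so d₂ = d₁ × (m₁/m₂) × (w₂/w₁)
Workers factor (inverse): 40/9 ≈ 4.4444
Work factor (direct): 141/62 ≈ 2.2742
d₂ = 12 × 40/9 × 141/62 = (12 × 40 × 141) / (9 × 62) = 67680/558
≈ 121.29 days

121.29 days


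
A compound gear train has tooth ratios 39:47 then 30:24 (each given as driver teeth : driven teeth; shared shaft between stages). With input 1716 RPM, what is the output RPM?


Stage 1: RPM_B = RPM_A × t_A/t_B = 1716 × 39/47 = 66924/47 ≈ 1423.91
B and C share a shaft → RPM_C = RPM_B
Stage 2: RPM_D = RPM_C × t_C/t_D = RPM_A × (t_A×t_C)/(t_B×t_D)
Overall ratio = (39×30)/(47×24) = 1170/1128
RPM_D = 1716 × 1170/1128 = 2007720/1128
≈ 1779.89 RPM

1779.89 RPM


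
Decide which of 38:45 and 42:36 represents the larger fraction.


38/45 = 0.8444
42/36 = 1.1667
0.8444 < 1.1667, so 38:45 is less
= 42:36

42:36


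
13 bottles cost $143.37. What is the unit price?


Unit rate = total / quantity
= 143.37 / 13
= $11.03 per unit

$11.03 per unit


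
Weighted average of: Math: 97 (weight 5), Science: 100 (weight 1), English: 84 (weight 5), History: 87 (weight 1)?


Numerator = 97×5 + 100×1 + 84×5 + 87×1
= 485 + 100 + 420 + 87
= 1092
Total weight = 12
Weighted avg = 1092/12
= 91.00

91.00


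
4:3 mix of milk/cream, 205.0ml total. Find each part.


Total parts = 4 + 3 = 7
milk: 205.0 × 4/7 = 117.1ml
cream: 205.0 × 3/7 = 87.9ml
= 117.1ml and 87.9ml

117.1ml and 87.9ml


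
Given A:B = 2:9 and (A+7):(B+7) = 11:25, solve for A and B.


Let A = 2k, B = 9k.
(2k + 7) / (9k + 7) = 11/25
Cross-multiply: 25(2k + 7) = 11(9k + 7)
50k + 175 = 99k + 77
50k - 99k = 77 - 175
-49k = -98
k = -98/-49 = 2
A = 2×2 = 4, B = 9×2 = 18
= A = 4, B = 18

A = 4, B = 18


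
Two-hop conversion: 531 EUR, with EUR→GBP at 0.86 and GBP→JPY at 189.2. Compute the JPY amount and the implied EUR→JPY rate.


Step 1: 531 EUR × 0.86 = 456.66 GBP
Step 2: 456.66 GBP × 189.2 = 86400.07 JPY
Implied rate EUR→JPY = 0.86 × 189.2 = 162.7120
= 86400.07 JPY; implied rate 162.7120 JPY/EUR

86400.07 JPY; implied rate 162.7120 JPY/EUR


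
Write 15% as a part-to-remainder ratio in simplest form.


15% means 15 parts out of 100; remainder = 85
Part : remainder = 15:85
GCD = 5
= 3:17

3:17


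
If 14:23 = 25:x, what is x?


Cross multiply: 14 × x = 23 × 25
14x = 575
x = 575 / 14
= 41.07

41.07


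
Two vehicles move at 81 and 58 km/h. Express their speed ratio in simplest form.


Ratio = 81:58
GCD = 1
Simplified = 81:58
Time ratio (same distance) = 58:81
Speed ratio = 81:58

81:58


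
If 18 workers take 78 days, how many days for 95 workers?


Inverse proportion: x × y = constant
k = 18 × 78 = 1404
y₂ = k / 95 = 1404 / 95
= 14.78

14.78


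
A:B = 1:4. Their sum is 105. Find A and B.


Let A = 1k, B = 4k.
1k + 4k = 105
5k = 105 → k = 105/5 = 21
A = 1×21 = 21, B = 4×21 = 84
= A = 21, B = 84

A = 21, B = 84


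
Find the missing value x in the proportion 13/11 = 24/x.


Cross multiply: 13 × x = 11 × 24
13x = 264
x = 264 / 13
= 20.31

20.31


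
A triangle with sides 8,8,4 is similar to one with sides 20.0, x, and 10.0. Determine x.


Scale factor = 20.0/8 = 2.5
Missing side = 8 × 2.5
= 20.0

20.0


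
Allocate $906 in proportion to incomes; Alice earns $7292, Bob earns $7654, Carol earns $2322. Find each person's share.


Total income = 7292 + 7654 + 2322 = $17268
Alice: $906 × 7292/17268 = $382.59
Bob: $906 × 7654/17268 = $401.58
Carol: $906 × 2322/17268 = $121.83
= Alice: $382.59, Bob: $401.58, Carol: $121.83

Alice: $382.59, Bob: $401.58, Carol: $121.83


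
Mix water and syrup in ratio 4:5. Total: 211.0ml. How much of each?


Total parts = 4 + 5 = 9
water: 211.0 × 4/9 = 93.8ml
syrup: 211.0 × 5/9 = 117.2ml
= 93.8ml and 117.2ml

93.8ml and 117.2ml


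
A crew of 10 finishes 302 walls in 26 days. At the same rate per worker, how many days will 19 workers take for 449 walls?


Days ∝ work / workers, so d₂ = d₁ × (m₁/m₂) × (w₂/w₁)
Workers factor (inverse): 10/19 ≈ 0.5263
Work factor (direct): 449/302 ≈ 1.4868
d₂ = 26 × 10/19 × 449/302 = (26 × 10 × 449) / (19 × 302) = 116740/5738
≈ 20.35 days

20.35 days


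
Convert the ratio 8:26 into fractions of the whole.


Total parts = 8 + 26 = 34
First part: 8/34 = 4/17
Second part: 26/34 = 13/17
= 4/17 and 13/17

4/17 and 13/17


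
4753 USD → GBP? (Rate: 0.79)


Amount × rate = 4753 × 0.79
= 3754.87 GBP

3754.87 GBP


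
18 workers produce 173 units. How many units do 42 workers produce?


Direct proportion: y/x = constant
k = 173/18 ≈ 9.6111
y₂ = k × 42 = 173 × 42 / 18 = 7266/18
≈ 403.67

403.67


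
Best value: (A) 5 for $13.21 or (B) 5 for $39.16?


Deal A: $13.21/5 = $2.6420/unit
Deal B: $39.16/5 = $7.8320/unit
A is cheaper per unit
= Deal A

Deal A


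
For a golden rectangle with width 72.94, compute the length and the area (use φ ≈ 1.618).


φ = (1 + √5) / 2 ≈ 1.618
Length = width × φ = 72.94 × 1.618 = 118.01692
≈ 118.02
Area = width × length = 72.94 × 118.01692 = 8608.1541448 ≈ 8608.15
= Length: 118.02, Area: 8608.15

Length: 118.02, Area: 8608.15


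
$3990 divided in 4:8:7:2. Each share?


Total parts = 4 + 8 + 7 + 2 = 21
Part 1: 3990 × 4/21 = 760.00
Part 2: 3990 × 8/21 = 1520.00
Part 3: 3990 × 7/21 = 1330.00
Part 4: 3990 × 2/21 = 380.00
= Part 1: $760.00, Part 2: $1520.00, Part 3: $1330.00, Part 4: $380.00

Part 1: $760.00, Part 2: $1520.00, Part 3: $1330.00, Part 4: $380.00


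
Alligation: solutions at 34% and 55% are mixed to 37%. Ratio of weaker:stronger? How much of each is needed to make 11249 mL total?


Let x parts of 34% mix with y parts of 55%.
34x + 55y = 37(x + y)
34x + 55y = 37x + 37y
x(34 - 37) = y(37 - 55)
x/y = (55 - 37)/(37 - 34) = 18/3
Simplify: 6:1
Total parts = 7; one part = 11249/7 = 1607.00 mL
34% solution: 6×1607.00 = 9642.00 mL
55% solution: 1×1607.00 = 1607.00 mL
= ratio 6:1; 9642.00 mL and 1607.00 mL

ratio 6:1; 9642.00 mL and 1607.00 mL


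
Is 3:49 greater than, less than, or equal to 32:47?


3/49 = 0.0612
32/47 = 0.6809
0.0612 < 0.6809, so 3:49 is less
= less than

less than


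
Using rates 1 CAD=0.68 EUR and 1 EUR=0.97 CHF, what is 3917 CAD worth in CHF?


Step 1: 3917 CAD × 0.68 = 2663.56 EUR
Step 2: 2663.56 EUR × 0.97 = 2583.65 CHF
Implied rate CAD→CHF = 0.68 × 0.97 = 0.6596
= 2583.65 CHF

2583.65 CHF


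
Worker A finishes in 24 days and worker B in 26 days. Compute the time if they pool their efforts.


Rate of A = 1/24 per day
Rate of B = 1/26 per day
Combined rate = 1/24 + 1/26 = 50/624 ≈ 0.0801 per day
Days = 1 / combined rate = 624/50
= 12.48 days

12.48 days


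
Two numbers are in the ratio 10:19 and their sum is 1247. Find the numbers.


Let A = 10k, B = 19k.
10k + 19k = 1247
29k = 1247 → k = 1247/29 = 43
A = 10×43 = 430, B = 19×43 = 817
= A = 430, B = 817

A = 430, B = 817


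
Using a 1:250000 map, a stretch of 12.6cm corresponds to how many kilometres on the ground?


Real distance = map distance × scale
= 12.6cm × 250000
= 3150000 cm = 31500.0 m
= 31.500 km

31.500 km


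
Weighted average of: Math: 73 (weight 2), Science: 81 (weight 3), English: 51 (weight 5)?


Numerator = 73×2 + 81×3 + 51×5
= 146 + 243 + 255
= 644
Total weight = 10
Weighted avg = 644/10
= 64.40

64.40


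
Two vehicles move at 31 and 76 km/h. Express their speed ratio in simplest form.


Ratio = 31:76
GCD = 1
Simplified = 31:76
Time ratio (same distance) = 76:31
Speed ratio = 31:76

31:76


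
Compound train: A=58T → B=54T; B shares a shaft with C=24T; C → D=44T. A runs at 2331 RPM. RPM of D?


Stage 1: RPM_B = RPM_A × t_A/t_B = 2331 × 58/54 = 135198/54 ≈ 2503.67
B and C share a shaft → RPM_C = RPM_B
Stage 2: RPM_D = RPM_C × t_C/t_D = RPM_A × (t_A×t_C)/(t_B×t_D)
Overall ratio = (58×24)/(54×44) = 1392/2376
RPM_D = 2331 × 1392/2376 = 3244752/2376
≈ 1365.64 RPM

1365.64 RPM


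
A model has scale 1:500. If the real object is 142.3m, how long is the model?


Model size = real / scale
= 142.3 / 500
= 0.2846 m

0.2846 m


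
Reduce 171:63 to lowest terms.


GCD(171, 63) = 9
171/9 : 63/9
= 19:7

19:7


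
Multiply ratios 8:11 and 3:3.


Compound ratio = (8×3) : (11×3)
= 24:33
GCD = 3
= 8:11

8:11


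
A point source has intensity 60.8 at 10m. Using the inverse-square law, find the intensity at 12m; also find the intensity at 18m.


I₁d₁² = I₂d₂²
I at 12m = 60.8 × (10/12)² = 60.8 × 100/144 = 6080/144 ≈ 42.2222
I at 18m = 60.8 × (10/18)² = 60.8 × 100/324 = 6080/324 ≈ 18.7654
= 42.2222 and 18.7654

42.2222 and 18.7654


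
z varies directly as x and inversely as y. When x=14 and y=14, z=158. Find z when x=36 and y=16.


z = k·x/y
Solve for k using the known point: k = z·y/x = 158×14/14 = 2212/14 = 158.0000
Now evaluate at x=36, y=16:
z = k × 36 / 16 = (2212 × 36) / (14 × 16) = 79632/224
= 355.5000

355.5000


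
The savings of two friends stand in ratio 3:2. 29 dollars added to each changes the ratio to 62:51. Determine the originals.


Let A = 3k, B = 2k.
(3k + 29) / (2k + 29) = 62/51
Cross-multiply: 51(3k + 29) = 62(2k + 29)
153k + 1479 = 124k + 1798
153k - 124k = 1798 - 1479
29k = 319
k = 319/29 = 11
A = 3×11 = 33, B = 2×11 = 22
= A = 33, B = 22

A = 33, B = 22


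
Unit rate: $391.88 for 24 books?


Unit rate = total / quantity
= 391.88 / 24
= $16.33 per unit

$16.33 per unit


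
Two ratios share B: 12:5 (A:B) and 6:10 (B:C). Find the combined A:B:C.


Match B: multiply A:B by 6 → 72:30
Multiply B:C by 5 → 30:50
Combined: 72:30:50
GCD = 2
= 36:15:25

36:15:25


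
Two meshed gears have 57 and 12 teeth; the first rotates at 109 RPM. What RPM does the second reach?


Gear ratio = 57:12 = 19:4
RPM_B = RPM_A × (teeth_A / teeth_B)
= 109 × (57/12)
= 517.8 RPM

517.8 RPM


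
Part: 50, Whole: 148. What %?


Percentage = (part / whole) × 100
= (50 / 148) × 100
≈ 33.78%

33.78%


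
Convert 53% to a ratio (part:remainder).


53% means 53 parts out of 100; remainder = 47
Part : remainder = 53:47
GCD = 1
= 53:47

53:47


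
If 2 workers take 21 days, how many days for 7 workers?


Inverse proportion: x × y = constant
k = 2 × 21 = 42
y₂ = k / 7 = 42 / 7
= 6.00

6.00


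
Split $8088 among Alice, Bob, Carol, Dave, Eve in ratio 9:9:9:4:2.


Total parts = 9 + 9 + 9 + 4 + 2 = 33
Alice: 8088 × 9/33 = 2205.82
Bob: 8088 × 9/33 = 2205.82
Carol: 8088 × 9/33 = 2205.82
Dave: 8088 × 4/33 = 980.36
Eve: 8088 × 2/33 = 490.18
= Alice: $2205.82, Bob: $2205.82, Carol: $2205.82, Dave: $980.36, Eve: $490.18

Alice: $2205.82, Bob: $2205.82, Carol: $2205.82, Dave: $980.36, Eve: $490.18


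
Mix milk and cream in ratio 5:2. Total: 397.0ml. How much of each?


Total parts = 5 + 2 = 7
milk: 397.0 × 5/7 = 283.6ml
cream: 397.0 × 2/7 = 113.4ml
= 283.6ml and 113.4ml

283.6ml and 113.4ml


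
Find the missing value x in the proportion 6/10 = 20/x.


Cross multiply: 6 × x = 10 × 20
6x = 200
x = 200 / 6
= 33.33

33.33


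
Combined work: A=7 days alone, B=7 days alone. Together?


Rate of A = 1/7 per day
Rate of B = 1/7 per day
Combined rate = 1/7 + 1/7 = 14/49 ≈ 0.2857 per day
Days = 1 / combined rate = 49/14
= 3.50 days

3.50 days


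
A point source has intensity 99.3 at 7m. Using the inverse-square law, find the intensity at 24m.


I₁d₁² = I₂d₂²
I₂ = I₁ × (d₁/d₂)²
= 99.3 × (7/24)²
= 99.3 × 49/576
= 4865.7/576
≈ 8.4474

8.4474


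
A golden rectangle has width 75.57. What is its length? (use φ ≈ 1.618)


φ = (1 + √5) / 2 ≈ 1.618
Length = width × φ = 75.57 × 1.618 = 122.27226
≈ 122.27

122.27


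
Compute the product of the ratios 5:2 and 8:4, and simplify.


Compound ratio = (5×8) : (2×4)
= 40:8
GCD = 8
= 5:1

5:1


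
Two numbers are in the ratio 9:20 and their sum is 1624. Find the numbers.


Let A = 9k, B = 20k.
9k + 20k = 1624
29k = 1624 → k = 1624/29 = 56
A = 9×56 = 504, B = 20×56 = 1120
= A = 504, B = 1120

A = 504, B = 1120


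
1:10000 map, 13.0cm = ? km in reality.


Real distance = map distance × scale
= 13.0cm × 10000
= 130000 cm = 1300.0 m
= 1.300 km

1.300 km


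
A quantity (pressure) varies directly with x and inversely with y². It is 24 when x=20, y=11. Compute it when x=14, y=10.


z = k·x/y²
Solve for k using the known point: k = z·y²/x = 24×121/20 = 2904/20 = 145.2000
Now evaluate at x=14, y=10:
z = k × 14 / 100 = (2904 × 14) / (20 × 100) = 40656/2000
= 20.3280

20.3280


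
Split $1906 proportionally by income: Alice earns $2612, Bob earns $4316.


Total income = 2612 + 4316 = $6928
Alice: $1906 × 2612/6928 = $718.60
Bob: $1906 × 4316/6928 = $1187.40
= Alice: $718.60, Bob: $1187.40

Alice: $718.60, Bob: $1187.40


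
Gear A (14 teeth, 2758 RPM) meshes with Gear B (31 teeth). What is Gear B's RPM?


Gear ratio = 14:31 = 14:31
RPM_B = RPM_A × (teeth_A / teeth_B)
= 2758 × (14/31)
= 1245.5 RPM

1245.5 RPM


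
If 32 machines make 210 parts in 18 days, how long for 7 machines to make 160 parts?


Days ∝ work / workers, so d₂ = d₁ × (m₁/m₂) × (w₂/w₁)
Workers factor (inverse): 32/7 ≈ 4.5714
Work factor (direct): 160/210 ≈ 0.7619
d₂ = 18 × 32/7 × 160/210 = (18 × 32 × 160) / (7 × 210) = 92160/1470
≈ 62.69 days

62.69 days


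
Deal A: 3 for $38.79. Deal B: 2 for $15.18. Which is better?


Deal A: $38.79/3 = $12.9300/unit
Deal B: $15.18/2 = $7.5900/unit
B is cheaper per unit
= Deal B

Deal B


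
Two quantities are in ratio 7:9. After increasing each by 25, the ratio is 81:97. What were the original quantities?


Let A = 7k, B = 9k.
(7k + 25) / (9k + 25) = 81/97
Cross-multiply: 97(7k + 25) = 81(9k + 25)
679k + 2425 = 729k + 2025
679k - 729k = 2025 - 2425
-50k = -400
k = -400/-50 = 8
A = 7×8 = 56, B = 9×8 = 72
= A = 56, B = 72

A = 56, B = 72


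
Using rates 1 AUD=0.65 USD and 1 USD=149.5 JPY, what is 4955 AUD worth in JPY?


Step 1: 4955 AUD × 0.65 = 3220.75 USD
Step 2: 3220.75 USD × 149.5 = 481502.13 JPY
Implied rate AUD→JPY = 0.65 × 149.5 = 97.1750
= 481502.13 JPY

481502.13 JPY


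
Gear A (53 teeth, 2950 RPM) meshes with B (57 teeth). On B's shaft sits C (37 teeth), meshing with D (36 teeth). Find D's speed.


Stage 1: RPM_B = RPM_A × t_A/t_B = 2950 × 53/57 = 156350/57 ≈ 2742.98
B and C share a shaft → RPM_C = RPM_B
Stage 2: RPM_D = RPM_C × t_C/t_D = RPM_A × (t_A×t_C)/(t_B×t_D)
Overall ratio = (53×37)/(57×36) = 1961/2052
RPM_D = 2950 × 1961/2052 = 5784950/2052
≈ 2819.18 RPM

2819.18 RPM


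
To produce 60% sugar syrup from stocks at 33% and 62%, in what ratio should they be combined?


Let x parts of 33% mix with y parts of 62%.
33x + 62y = 60(x + y)
33x + 62y = 60x + 60y
x(33 - 60) = y(60 - 62)
x/y = (62 - 60)/(60 - 33) = 2/27
Simplify: 2:27
= 2:27

2:27


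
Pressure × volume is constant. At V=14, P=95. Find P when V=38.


Inverse proportion: x × y = constant
k = 14 × 95 = 1330
y₂ = k / 38 = 1330 / 38
= 35.00

35.00


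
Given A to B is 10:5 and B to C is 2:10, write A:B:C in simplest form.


Match B: multiply A:B by 2 → 20:10
Multiply B:C by 5 → 10:50
Combined: 20:10:50
GCD = 10
= 2:1:5

2:1:5


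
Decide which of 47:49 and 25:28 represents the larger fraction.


47/49 = 0.9592
25/28 = 0.8929
0.9592 > 0.8929, so 47:49 is greater
= 47:49

47:49


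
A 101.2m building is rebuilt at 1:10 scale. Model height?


Model size = real / scale
= 101.2 / 10
= 10.1200 m

10.1200 m


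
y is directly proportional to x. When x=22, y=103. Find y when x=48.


Direct proportion: y/x = constant
k = 103/22 ≈ 4.6818
y₂ = k × 48 = 103 × 48 / 22 = 4944/22
≈ 224.73

224.73


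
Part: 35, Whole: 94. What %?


Percentage = (part / whole) × 100
= (35 / 94) × 100
≈ 37.23%

37.23%


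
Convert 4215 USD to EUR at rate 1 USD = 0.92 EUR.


Amount × rate = 4215 × 0.92
= 3877.80 EUR

3877.80 EUR


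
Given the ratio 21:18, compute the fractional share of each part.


Total parts = 21 + 18 = 39
First part: 21/39 = 7/13
Second part: 18/39 = 6/13
= 7/13 and 6/13

7/13 and 6/13


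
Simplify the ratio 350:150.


GCD(350, 150) = 50
350/50 : 150/50
= 7:3

7:3


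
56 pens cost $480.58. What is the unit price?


Unit rate = total / quantity
= 480.58 / 56
= $8.58 per unit

$8.58 per unit


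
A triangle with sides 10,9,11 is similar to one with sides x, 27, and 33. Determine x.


Scale factor = 27/9 = 3
Missing side = 10 × 3
= 30.0

30.0


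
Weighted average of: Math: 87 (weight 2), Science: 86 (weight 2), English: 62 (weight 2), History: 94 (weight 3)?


Numerator = 87×2 + 86×2 + 62×2 + 94×3
= 174 + 172 + 124 + 282
= 752
Total weight = 9
Weighted avg = 752/9
= 83.56

83.56


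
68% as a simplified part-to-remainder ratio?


68% means 68 parts out of 100; remainder = 32
Part : remainder = 68:32
GCD = 4
= 17:8

17:8


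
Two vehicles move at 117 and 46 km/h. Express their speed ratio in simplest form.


Ratio = 117:46
GCD = 1
Simplified = 117:46
Time ratio (same distance) = 46:117
Speed ratio = 117:46

117:46


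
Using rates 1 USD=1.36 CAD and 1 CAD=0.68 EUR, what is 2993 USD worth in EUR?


Step 1: 2993 USD × 1.36 = 4070.48 CAD
Step 2: 4070.48 CAD × 0.68 = 2767.93 EUR
Implied rate USD→EUR = 1.36 × 0.68 = 0.9248
= 2767.93 EUR

2767.93 EUR


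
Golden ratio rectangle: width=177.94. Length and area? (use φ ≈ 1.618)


φ = (1 + √5) / 2 ≈ 1.618
Length = width × φ = 177.94 × 1.618 = 287.90692
≈ 287.91
Area = width × length = 177.94 × 287.90692 = 51230.1573448 ≈ 51230.16
= Length: 287.91, Area: 51230.16

Length: 287.91, Area: 51230.16


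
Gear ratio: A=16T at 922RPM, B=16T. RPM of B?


Gear ratio = 16:16 = 1:1
RPM_B = RPM_A × (teeth_A / teeth_B)
= 922 × (16/16)
= 922.0 RPM

922.0 RPM


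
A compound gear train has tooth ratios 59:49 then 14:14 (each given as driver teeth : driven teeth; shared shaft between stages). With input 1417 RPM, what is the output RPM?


Stage 1: RPM_B = RPM_A × t_A/t_B = 1417 × 59/49 = 83603/49 ≈ 1706.18
B and C share a shaft → RPM_C = RPM_B
Stage 2: RPM_D = RPM_C × t_C/t_D = RPM_A × (t_A×t_C)/(t_B×t_D)
Overall ratio = (59×14)/(49×14) = 826/686
RPM_D = 1417 × 826/686 = 1170442/686
≈ 1706.18 RPM

1706.18 RPM


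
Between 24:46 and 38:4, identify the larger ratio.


24/46 = 0.5217
38/4 = 9.5000
0.5217 < 9.5000, so 24:46 is less
= 38:4

38:4


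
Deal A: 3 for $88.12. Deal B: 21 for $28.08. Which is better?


Deal A: $88.12/3 = $29.3733/unit
Deal B: $28.08/21 = $1.3371/unit
B is cheaper per unit
= Deal B

Deal B


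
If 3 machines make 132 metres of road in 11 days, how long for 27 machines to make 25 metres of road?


Days ∝ work / workers, so d₂ = d₁ × (m₁/m₂) × (w₂/w₁)
Workers factor (inverse): 3/27 ≈ 0.1111
Work factor (direct): 25/132 ≈ 0.1894
d₂ = 11 × 3/27 × 25/132 = (11 × 3 × 25) / (27 × 132) = 825/3564
≈ 0.23 days

0.23 days


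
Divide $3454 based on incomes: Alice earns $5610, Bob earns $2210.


Total income = 5610 + 2210 = $7820
Alice: $3454 × 5610/7820 = $2477.87
Bob: $3454 × 2210/7820 = $976.13
= Alice: $2477.87, Bob: $976.13

Alice: $2477.87, Bob: $976.13


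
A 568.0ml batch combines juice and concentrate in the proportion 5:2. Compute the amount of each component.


Total parts = 5 + 2 = 7
juice: 568.0 × 5/7 = 405.7ml
concentrate: 568.0 × 2/7 = 162.3ml
= 405.7ml and 162.3ml

405.7ml and 162.3ml


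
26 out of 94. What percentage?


Percentage = (part / whole) × 100
= (26 / 94) × 100
≈ 27.66%

27.66%


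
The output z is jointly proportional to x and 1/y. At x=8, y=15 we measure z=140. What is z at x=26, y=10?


z = k·x/y
Solve for k using the known point: k = z·y/x = 140×15/8 = 2100/8 = 262.5000
Now evaluate at x=26, y=10:
z = k × 26 / 10 = (2100 × 26) / (8 × 10) = 54600/80
= 682.5000

682.5000


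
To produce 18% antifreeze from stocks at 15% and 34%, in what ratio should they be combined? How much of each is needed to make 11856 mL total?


Let x parts of 15% mix with y parts of 34%.
15x + 34y = 18(x + y)
15x + 34y = 18x + 18y
x(15 - 18) = y(18 - 34)
x/y = (34 - 18)/(18 - 15) = 16/3
Simplify: 16:3
Total parts = 19; one part = 11856/19 = 624.00 mL
15% solution: 16×624.00 = 9984.00 mL
34% solution: 3×624.00 = 1872.00 mL
= ratio 16:3; 9984.00 mL and 1872.00 mL

ratio 16:3; 9984.00 mL and 1872.00 mL


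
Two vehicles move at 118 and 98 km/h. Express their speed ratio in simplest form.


Ratio = 118:98
GCD = 2
Simplified = 59:49
Time ratio (same distance) = 49:59
Speed ratio = 59:49

59:49


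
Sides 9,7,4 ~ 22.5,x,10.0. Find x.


Scale factor = 22.5/9 = 2.5
Missing side = 7 × 2.5
= 17.5

17.5


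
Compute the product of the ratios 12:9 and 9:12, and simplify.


Compound ratio = (12×9) : (9×12)
= 108:108
GCD = 108
= 1:1

1:1


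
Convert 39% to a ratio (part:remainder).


39% means 39 parts out of 100; remainder = 61
Part : remainder = 39:61
GCD = 1
= 39:61

39:61


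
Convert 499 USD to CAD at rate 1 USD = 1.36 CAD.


Amount × rate = 499 × 1.36
= 678.64 CAD

678.64 CAD


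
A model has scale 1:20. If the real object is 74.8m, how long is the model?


Model size = real / scale
= 74.8 / 20
= 3.7400 m

3.7400 m


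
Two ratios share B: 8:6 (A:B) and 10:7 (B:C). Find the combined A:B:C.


Match B: multiply A:B by 10 → 80:60
Multiply B:C by 6 → 60:42
Combined: 80:60:42
GCD = 2
= 40:30:21

40:30:21


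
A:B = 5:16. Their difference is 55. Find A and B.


Let A = 5k, B = 16k.
16k - 5k = 55
11k = 55 → k = 55/11 = 5
A = 5×5 = 25, B = 16×5 = 80
= A = 25, B = 80

A = 25, B = 80


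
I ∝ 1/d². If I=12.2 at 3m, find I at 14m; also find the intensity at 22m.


I₁d₁² = I₂d₂²
I at 14m = 12.2 × (3/14)² = 12.2 × 9/196 = 109.8/196 ≈ 0.5602
I at 22m = 12.2 × (3/22)² = 12.2 × 9/484 = 109.8/484 ≈ 0.2269
= 0.5602 and 0.2269

0.5602 and 0.2269


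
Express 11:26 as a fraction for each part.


Total parts = 11 + 26 = 37
First part: 11/37 = 11/37
Second part: 26/37 = 26/37
= 11/37 and 26/37

11/37 and 26/37


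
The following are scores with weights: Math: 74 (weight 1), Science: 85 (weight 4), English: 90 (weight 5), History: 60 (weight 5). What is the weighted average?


Numerator = 74×1 + 85×4 + 90×5 + 60×5
= 74 + 340 + 450 + 300
= 1164
Total weight = 15
Weighted avg = 1164/15
= 77.60

77.60


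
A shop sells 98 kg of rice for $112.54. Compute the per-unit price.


Unit rate = total / quantity
= 112.54 / 98
= $1.15 per unit

$1.15 per unit


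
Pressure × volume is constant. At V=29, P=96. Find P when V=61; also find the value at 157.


Inverse proportion: x × y = constant
k = 29 × 96 = 2784
At x=61: k/61 = 45.64
At x=157: k/157 = 17.73
= 45.64 and 17.73

45.64 and 17.73


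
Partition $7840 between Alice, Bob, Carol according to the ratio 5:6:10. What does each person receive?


Total parts = 5 + 6 + 10 = 21
Alice: 7840 × 5/21 = 1866.67
Bob: 7840 × 6/21 = 2240.00
Carol: 7840 × 10/21 = 3733.33
= Alice: $1866.67, Bob: $2240.00, Carol: $3733.33

Alice: $1866.67, Bob: $2240.00, Carol: $3733.33


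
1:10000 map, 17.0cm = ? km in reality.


Real distance = map distance × scale
= 17.0cm × 10000
= 170000 cm = 1700.0 m
= 1.700 km

1.700 km


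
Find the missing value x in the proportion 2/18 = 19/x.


Cross multiply: 2 × x = 18 × 19
2x = 342
x = 342 / 2
= 171.00

171.00


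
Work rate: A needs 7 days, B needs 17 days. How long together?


Rate of A = 1/7 per day
Rate of B = 1/17 per day
Combined rate = 1/7 + 1/17 = 24/119 ≈ 0.2017 per day
Days = 1 / combined rate = 119/24
≈ 4.96 days

4.96 days


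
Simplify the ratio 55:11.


GCD(55, 11) = 11
55/11 : 11/11
= 5:1

5:1


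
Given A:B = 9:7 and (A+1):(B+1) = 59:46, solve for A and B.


Let A = 9k, B = 7k.
(9k + 1) / (7k + 1) = 59/46
Cross-multiply: 46(9k + 1) = 59(7k + 1)
414k + 46 = 413k + 59
414k - 413k = 59 - 46
1k = 13
k = 13/1 = 13
A = 9×13 = 117, B = 7×13 = 91
= A = 117, B = 91

A = 117, B = 91


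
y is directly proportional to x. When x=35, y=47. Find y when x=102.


Direct proportion: y/x = constant
k = 47/35 ≈ 1.3429
y₂ = k × 102 = 47 × 102 / 35 = 4794/35
≈ 136.97

136.97


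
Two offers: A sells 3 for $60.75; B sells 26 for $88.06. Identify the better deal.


Deal A: $60.75/3 = $20.2500/unit
Deal B: $88.06/26 = $3.3869/unit
B is cheaper per unit
= Deal B

Deal B


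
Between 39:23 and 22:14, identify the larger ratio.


39/23 = 1.6957
22/14 = 1.5714
1.6957 > 1.5714, so 39:23 is greater
= 39:23

39:23


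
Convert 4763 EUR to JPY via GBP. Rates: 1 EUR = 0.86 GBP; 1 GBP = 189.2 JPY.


Step 1: 4763 EUR × 0.86 = 4096.18 GBP
Step 2: 4096.18 GBP × 189.2 = 774997.26 JPY
Implied rate EUR→JPY = 0.86 × 189.2 = 162.7120
= 774997.26 JPY

774997.26 JPY
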